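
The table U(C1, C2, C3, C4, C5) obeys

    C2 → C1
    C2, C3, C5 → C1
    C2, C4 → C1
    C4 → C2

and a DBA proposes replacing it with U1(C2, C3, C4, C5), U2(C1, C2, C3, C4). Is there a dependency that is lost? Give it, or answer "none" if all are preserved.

none

C2 → C1 lies within U2.
C2, C3, C5 → C1: restricted closure across fragments reaches C1.
C2, C4 → C1 lies within U2.
C4 → C2 lies within U1.
Every dependency is enforceable on the fragments, so the decomposition is dependency-preserving.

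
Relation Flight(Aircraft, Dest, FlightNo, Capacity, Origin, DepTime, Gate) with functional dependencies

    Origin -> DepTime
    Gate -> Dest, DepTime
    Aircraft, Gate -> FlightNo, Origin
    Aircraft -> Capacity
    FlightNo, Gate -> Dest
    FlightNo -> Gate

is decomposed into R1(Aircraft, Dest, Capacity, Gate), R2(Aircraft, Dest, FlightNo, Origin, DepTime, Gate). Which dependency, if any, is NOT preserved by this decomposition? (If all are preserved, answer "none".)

none

Origin → DepTime lies within R2.
Gate → Dest, DepTime lies within R2.
Aircraft, Gate → FlightNo, Origin lies within R2.
Aircraft → Capacity lies within R1.
FlightNo, Gate → Dest lies within R2.
FlightNo → Gate lies within R2.
Every dependency is enforceable on the fragments, so the decomposition is dependency-preserving.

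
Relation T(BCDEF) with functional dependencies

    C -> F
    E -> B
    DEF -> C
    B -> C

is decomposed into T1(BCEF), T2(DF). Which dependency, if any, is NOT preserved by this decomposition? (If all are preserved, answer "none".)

none

C → F lies within T1.
E → B lies within T1.
DEF → C: restricted closure across fragments reaches C.
B → C lies within T1.
Every dependency is enforceable on the fragments, so the decomposition is dependency-preserving.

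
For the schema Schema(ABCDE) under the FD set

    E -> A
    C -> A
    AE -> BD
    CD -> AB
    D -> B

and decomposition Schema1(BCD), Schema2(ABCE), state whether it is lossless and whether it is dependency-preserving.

lossy and not dependency-preserving

Lossless test: (BC)⁺ = {ABC}, which is a superkey of neither fragment — lossy.
Dependency preservation: the restricted closure of {AE} across the fragments never reaches {BD}, so AE → BD cannot be enforced without a join — not preserved.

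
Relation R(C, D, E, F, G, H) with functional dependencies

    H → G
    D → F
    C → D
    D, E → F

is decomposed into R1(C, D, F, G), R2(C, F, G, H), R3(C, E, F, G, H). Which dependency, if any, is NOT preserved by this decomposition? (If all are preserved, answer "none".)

H → G lies within R2.
D → F lies within R1.
C → D lies within R1.
D, E → F: restricted closure across fragments reaches F.
Every dependency is enforceable on the fragments, so the decomposition is dependency-preserving.

none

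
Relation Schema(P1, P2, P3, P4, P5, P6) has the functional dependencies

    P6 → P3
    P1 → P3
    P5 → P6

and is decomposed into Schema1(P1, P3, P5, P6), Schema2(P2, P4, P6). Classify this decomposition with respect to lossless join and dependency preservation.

Lossless test: (P6)⁺ = {P3, P6}, which is a superkey of neither fragment — lossy.
Dependency preservation: every FD's attributes lie within a single fragment, so each can be enforced locally — preserved.

lossy but dependency-preserving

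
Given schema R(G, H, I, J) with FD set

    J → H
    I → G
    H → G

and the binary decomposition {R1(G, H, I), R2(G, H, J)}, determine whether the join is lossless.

Common attributes: R1 ∩ R2 = {G, H}.
No dependency enlarges {G, H}, so (G, H)⁺ = {G, H}.
The closure contains neither all of R1 = {G, H, I} nor all of R2 = {G, H, J}, so the common attributes are not a superkey of either fragment. The join is lossy.

No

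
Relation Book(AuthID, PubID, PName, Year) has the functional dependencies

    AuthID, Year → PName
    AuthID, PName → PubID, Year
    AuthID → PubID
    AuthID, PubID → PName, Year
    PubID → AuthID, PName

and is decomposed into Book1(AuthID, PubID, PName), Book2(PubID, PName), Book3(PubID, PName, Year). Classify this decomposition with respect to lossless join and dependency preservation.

lossless and dependency-preserving

Lossless test (chase): Rows 1 and 2 agree on PubID; apply PubID→AuthID, PName and equate their AuthID, PName entries. Rows 1 and 3 agree on PubID; apply PubID→AuthID, PName and equate their AuthID, PName entries. Rows 1 and 2 agree on AuthID, PName; apply AuthID, PName→PubID, Year and equate their PubID, Year entries. Rows 1 and 3 agree on AuthID, PName; apply AuthID, PName→PubID, Year and equate their PubID, Year entries. Row 1 is now all distinguished symbols — the join is lossless.
Dependency preservation: AuthID, Year → PName; AuthID, PName → PubID, Year; AuthID, PubID → PName, Year are not contained in any single fragment, but the restricted closure of each left-hand side across the fragments still reaches the right-hand side; the remaining FDs each lie inside some fragment. All dependencies are preserved.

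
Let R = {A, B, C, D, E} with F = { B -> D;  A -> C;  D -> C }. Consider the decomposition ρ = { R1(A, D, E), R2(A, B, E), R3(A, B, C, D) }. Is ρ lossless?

Yes

Chase test. Columns are A, B, C, D, E; row i has aⱼ where attribute j ∈ Ri, else bᵢⱼ.
Initial tableau (one row per fragment):
  row 1: a1 b12 b13 a4 a5
  row 2: a1 a2 b23 b24 a5
  row 3: a1 a2 a3 a4 b35
Rows 2 and 3 agree on B; apply B→D and equate their D entries.
Rows 1 and 2 agree on A; apply A→C and equate their C entries.
Rows 1 and 3 agree on A; apply A→C and equate their C entries.
Row 2 is now all distinguished symbols — the join is lossless.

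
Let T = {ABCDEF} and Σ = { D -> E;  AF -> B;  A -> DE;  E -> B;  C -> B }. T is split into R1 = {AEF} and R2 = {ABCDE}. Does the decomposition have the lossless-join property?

Common attributes: R1 ∩ R2 = {AE}.
Closure of {AE}: A → DE applies, adding D; E → B applies, adding B. So (AE)⁺ = {ABDE}.
The closure contains neither all of R1 = {AEF} nor all of R2 = {ABCDE}, so the common attributes are not a superkey of either fragment. The join is lossy.

No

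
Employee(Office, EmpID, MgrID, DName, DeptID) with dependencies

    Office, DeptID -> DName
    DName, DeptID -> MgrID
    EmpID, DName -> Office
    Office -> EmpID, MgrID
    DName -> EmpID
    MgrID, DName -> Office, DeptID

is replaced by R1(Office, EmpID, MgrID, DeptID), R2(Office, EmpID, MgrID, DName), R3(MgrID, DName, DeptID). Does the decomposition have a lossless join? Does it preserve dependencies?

lossless but not dependency-preserving

Lossless test (chase): Rows 2 and 3 agree on DName; apply DName→EmpID and equate their EmpID entries. Rows 2 and 3 agree on MgrID, DName; apply MgrID, DName→Office, DeptID and equate their Office, DeptID entries. Rows 1 and 2 agree on Office, DeptID; apply Office, DeptID→DName and equate their DName entries. Row 1 is now all distinguished symbols — the join is lossless.
Dependency preservation: the restricted closure of {Office, DeptID} across the fragments never reaches {DName}, so Office, DeptID → DName cannot be enforced without a join — not preserved.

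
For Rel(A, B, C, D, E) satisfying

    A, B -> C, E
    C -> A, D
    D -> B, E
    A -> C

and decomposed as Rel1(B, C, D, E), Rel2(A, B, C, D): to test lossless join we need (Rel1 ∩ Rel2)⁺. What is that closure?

A, B, C, D, E

Rel1 ∩ Rel2 = {B, C, D}.
C → A, D applies, adding A
D → B, E applies, adding E
Closure: {A, B, C, D, E}.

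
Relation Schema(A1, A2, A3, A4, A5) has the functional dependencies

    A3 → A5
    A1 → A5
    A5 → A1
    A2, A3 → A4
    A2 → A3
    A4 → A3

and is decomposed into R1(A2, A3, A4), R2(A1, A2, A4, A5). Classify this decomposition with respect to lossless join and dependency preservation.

Lossless test: (A2, A4)⁺ = {A1, A2, A3, A4, A5}, which contains all of one fragment — lossless.
Dependency preservation: the restricted closure of {A3} across the fragments never reaches {A5}, so A3 → A5 cannot be enforced without a join — not preserved.

lossless but not dependency-preserving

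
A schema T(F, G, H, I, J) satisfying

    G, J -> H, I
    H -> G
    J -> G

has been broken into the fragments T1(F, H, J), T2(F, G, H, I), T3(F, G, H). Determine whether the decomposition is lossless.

No

Chase test. Columns are F, G, H, I, J; row i has aⱼ where attribute j ∈ Ti, else bᵢⱼ.
Initial tableau (one row per fragment):
  row 1: a1 b12 a3 b14 a5
  row 2: a1 a2 a3 a4 b25
  row 3: a1 a2 a3 b34 b35
Rows 1 and 2 agree on H; apply H→G and equate their G entries.
No row becomes fully distinguished — the join is lossy.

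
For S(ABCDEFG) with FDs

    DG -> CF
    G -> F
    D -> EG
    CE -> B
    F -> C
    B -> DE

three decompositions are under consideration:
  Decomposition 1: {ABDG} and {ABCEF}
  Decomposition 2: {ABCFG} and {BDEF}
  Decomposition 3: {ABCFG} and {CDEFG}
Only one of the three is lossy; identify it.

Decomposition 1: common = {AB}, closure = {ABCDEFG} → lossless.
Decomposition 2: common = {BF}, closure = {BCDEFG} → lossless.
Decomposition 3: common = {CFG}, closure = {CFG} → lossy.

Decomposition 3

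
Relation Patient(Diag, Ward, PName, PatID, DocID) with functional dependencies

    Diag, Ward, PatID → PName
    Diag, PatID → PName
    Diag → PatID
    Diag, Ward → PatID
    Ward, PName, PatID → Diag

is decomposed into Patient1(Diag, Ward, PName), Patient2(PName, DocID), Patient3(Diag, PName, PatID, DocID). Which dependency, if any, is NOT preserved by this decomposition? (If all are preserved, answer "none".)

Check Ward, PName, PatID → Diag: no single fragment contains all of {Diag, Ward, PName, PatID}, and the restricted closure of {Ward, PName, PatID} across the fragments never reaches {Diag}.
Diag, Ward, PatID → PName is preserved.
Diag, PatID → PName is preserved.
Diag → PatID is preserved.
Diag, Ward → PatID is preserved.

Ward, PName, PatID → Diag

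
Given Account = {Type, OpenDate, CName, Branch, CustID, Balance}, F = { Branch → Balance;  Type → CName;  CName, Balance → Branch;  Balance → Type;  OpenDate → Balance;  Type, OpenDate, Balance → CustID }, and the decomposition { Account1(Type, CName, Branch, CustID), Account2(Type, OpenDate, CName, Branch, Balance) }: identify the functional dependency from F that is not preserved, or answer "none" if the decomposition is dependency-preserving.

Type, OpenDate, Balance → CustID

Check Type, OpenDate, Balance → CustID: no single fragment contains all of {Type, OpenDate, CustID, Balance}, and the restricted closure of {Type, OpenDate, Balance} across the fragments never reaches {CustID}.
Branch → Balance is preserved.
Type → CName is preserved.
CName, Balance → Branch is preserved.
Balance → Type is preserved.
OpenDate → Balance is preserved.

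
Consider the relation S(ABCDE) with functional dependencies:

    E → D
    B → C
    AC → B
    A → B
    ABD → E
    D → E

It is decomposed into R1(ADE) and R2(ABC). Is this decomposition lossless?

Common attributes: R1 ∩ R2 = {A}.
Closure of {A}: A → B applies, adding B; B → C applies, adding C. So (A)⁺ = {ABC}.
This closure contains every attribute of R2, so R1 ∩ R2 → R2. The join is lossless.

Yes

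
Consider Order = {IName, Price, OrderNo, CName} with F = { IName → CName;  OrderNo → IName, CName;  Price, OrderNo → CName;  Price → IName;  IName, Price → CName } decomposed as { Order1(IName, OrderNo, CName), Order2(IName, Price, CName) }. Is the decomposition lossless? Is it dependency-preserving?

lossy but dependency-preserving

Lossless test: (IName, CName)⁺ = {IName, CName}, which is a superkey of neither fragment — lossy.
Dependency preservation: Price, OrderNo → CName is not contained in any single fragment, but the restricted closure of its left-hand side across the fragments still reaches the right-hand side; the remaining FDs each lie inside some fragment. All dependencies are preserved.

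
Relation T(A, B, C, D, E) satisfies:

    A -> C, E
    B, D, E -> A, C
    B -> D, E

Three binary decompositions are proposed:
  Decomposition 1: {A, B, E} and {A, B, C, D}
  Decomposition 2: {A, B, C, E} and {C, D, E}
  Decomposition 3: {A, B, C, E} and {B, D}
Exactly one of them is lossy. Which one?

Decomposition 1: common = {A, B}, closure = {A, B, C, D, E} → lossless.
Decomposition 2: common = {C, E}, closure = {C, E} → lossy.
Decomposition 3: common = {B}, closure = {A, B, C, D, E} → lossless.

Decomposition 2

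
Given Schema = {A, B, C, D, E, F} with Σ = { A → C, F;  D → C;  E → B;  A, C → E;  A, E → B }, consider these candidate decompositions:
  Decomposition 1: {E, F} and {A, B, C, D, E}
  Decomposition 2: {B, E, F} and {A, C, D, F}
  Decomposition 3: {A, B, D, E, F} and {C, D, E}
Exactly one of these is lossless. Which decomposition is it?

Decomposition 1: common = {E}, closure = {B, E} → lossy.
Decomposition 2: common = {F}, closure = {F} → lossy.
Decomposition 3: common = {D, E}, closure = {B, C, D, E} → lossless.

Decomposition 3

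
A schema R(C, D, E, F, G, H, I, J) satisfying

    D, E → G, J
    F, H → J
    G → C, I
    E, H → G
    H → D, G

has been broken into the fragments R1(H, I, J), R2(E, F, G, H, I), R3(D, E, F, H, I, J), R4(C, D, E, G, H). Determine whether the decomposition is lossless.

Yes

Chase test. Columns are C, D, E, F, G, H, I, J; row i has aⱼ where attribute j ∈ Ri, else bᵢⱼ.
Initial tableau (one row per fragment):
  row 1: b11 b12 b13 b14 b15 a6 a7 a8
  row 2: b21 b22 a3 a4 a5 a6 a7 b28
  row 3: b31 a2 a3 a4 b35 a6 a7 a8
  row 4: a1 a2 a3 b44 a5 a6 b47 b48
Rows 3 and 4 agree on D, E; apply D, E→G, J and equate their G, J entries.
Rows 2 and 3 agree on F, H; apply F, H→J and equate their J entries.
Rows 2 and 3 agree on G; apply G→C, I and equate their C, I entries.
Rows 2 and 4 agree on G; apply G→C, I and equate their C, I entries.
Rows 1 and 2 agree on H; apply H→D, G and equate their D, G entries.
Rows 1 and 3 agree on H; apply H→D, G and equate their D, G entries.
Rows 1 and 2 agree on G; apply G→C, I and equate their C, I entries.
Row 2 is now all distinguished symbols — the join is lossless.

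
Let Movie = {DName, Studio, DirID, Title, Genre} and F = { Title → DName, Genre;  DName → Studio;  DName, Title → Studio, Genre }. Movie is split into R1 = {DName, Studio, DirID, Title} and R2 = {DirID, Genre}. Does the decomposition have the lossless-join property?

No

Common attributes: R1 ∩ R2 = {DirID}.
No dependency enlarges {DirID}, so (DirID)⁺ = {DirID}.
The closure contains neither all of R1 = {DName, Studio, DirID, Title} nor all of R2 = {DirID, Genre}, so the common attributes are not a superkey of either fragment. The join is lossy.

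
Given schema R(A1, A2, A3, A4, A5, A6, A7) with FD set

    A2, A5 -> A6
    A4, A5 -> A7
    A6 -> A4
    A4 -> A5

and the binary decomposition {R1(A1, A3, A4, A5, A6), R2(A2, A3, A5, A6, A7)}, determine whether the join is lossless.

No

Common attributes: R1 ∩ R2 = {A3, A5, A6}.
Closure of {A3, A5, A6}: A6 → A4 applies, adding A4; A4, A5 → A7 applies, adding A7. So (A3, A5, A6)⁺ = {A3, A4, A5, A6, A7}.
The closure contains neither all of R1 = {A1, A3, A4, A5, A6} nor all of R2 = {A2, A3, A5, A6, A7}, so the common attributes are not a superkey of either fragment. The join is lossy.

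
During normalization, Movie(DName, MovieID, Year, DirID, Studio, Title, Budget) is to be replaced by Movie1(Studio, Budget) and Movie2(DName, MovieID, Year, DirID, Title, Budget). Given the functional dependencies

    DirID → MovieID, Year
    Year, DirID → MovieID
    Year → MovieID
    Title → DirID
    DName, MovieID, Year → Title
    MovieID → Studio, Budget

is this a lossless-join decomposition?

No

Common attributes: Movie1 ∩ Movie2 = {Budget}.
No dependency enlarges {Budget}, so (Budget)⁺ = {Budget}.
The closure contains neither all of Movie1 = {Studio, Budget} nor all of Movie2 = {DName, MovieID, Year, DirID, Title, Budget}, so the common attributes are not a superkey of either fragment. The join is lossy.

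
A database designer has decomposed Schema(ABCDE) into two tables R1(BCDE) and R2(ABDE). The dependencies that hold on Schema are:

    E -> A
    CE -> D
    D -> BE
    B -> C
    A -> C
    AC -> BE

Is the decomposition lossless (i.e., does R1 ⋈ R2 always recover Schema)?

Common attributes: R1 ∩ R2 = {BDE}.
Closure of {BDE}: E → A applies, adding A; B → C applies, adding C. So (BDE)⁺ = {ABCDE}.
This closure contains every attribute of R1, so R1 ∩ R2 → R1. The join is lossless.

Yes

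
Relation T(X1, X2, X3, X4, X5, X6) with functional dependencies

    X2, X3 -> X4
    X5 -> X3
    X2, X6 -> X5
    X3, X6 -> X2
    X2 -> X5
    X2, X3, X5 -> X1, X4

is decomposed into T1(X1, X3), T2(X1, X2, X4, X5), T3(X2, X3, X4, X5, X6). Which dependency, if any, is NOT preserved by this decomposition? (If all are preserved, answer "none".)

X2, X3 → X4 lies within T3.
X5 → X3 lies within T3.
X2, X6 → X5 lies within T3.
X3, X6 → X2 lies within T3.
X2 → X5 lies within T2.
X2, X3, X5 → X1, X4: restricted closure across fragments reaches X1, X4.
Every dependency is enforceable on the fragments, so the decomposition is dependency-preserving.

none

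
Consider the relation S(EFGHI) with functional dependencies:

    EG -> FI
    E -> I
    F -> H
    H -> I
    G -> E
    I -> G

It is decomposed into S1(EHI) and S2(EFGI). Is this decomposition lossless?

Common attributes: S1 ∩ S2 = {EI}.
Closure of {EI}: I → G applies, adding G; EG → FI applies, adding F; F → H applies, adding H. So (EI)⁺ = {EFGHI}.
This closure contains every attribute of S1, so S1 ∩ S2 → S1. The join is lossless.

Yes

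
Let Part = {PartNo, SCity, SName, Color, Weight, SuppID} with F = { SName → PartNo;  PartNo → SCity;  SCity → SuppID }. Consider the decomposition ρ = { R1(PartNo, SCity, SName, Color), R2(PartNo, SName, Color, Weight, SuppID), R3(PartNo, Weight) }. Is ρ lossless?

Chase test. Columns are PartNo, SCity, SName, Color, Weight, SuppID; row i has aⱼ where attribute j ∈ Ri, else bᵢⱼ.
Initial tableau (one row per fragment):
  row 1: a1 a2 a3 a4 b15 b16
  row 2: a1 b22 a3 a4 a5 a6
  row 3: a1 b32 b33 b34 a5 b36
Rows 1 and 2 agree on PartNo; apply PartNo→SCity and equate their SCity entries.
Rows 1 and 3 agree on PartNo; apply PartNo→SCity and equate their SCity entries.
Rows 1 and 2 agree on SCity; apply SCity→SuppID and equate their SuppID entries.
Rows 1 and 3 agree on SCity; apply SCity→SuppID and equate their SuppID entries.
Row 2 is now all distinguished symbols — the join is lossless.

Yes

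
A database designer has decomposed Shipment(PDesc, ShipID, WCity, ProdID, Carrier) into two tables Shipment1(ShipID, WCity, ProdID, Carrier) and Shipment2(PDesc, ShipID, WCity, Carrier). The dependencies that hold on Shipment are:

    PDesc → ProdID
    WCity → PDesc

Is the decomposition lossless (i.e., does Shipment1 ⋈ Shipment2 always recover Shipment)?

Yes

Common attributes: Shipment1 ∩ Shipment2 = {ShipID, WCity, Carrier}.
Closure of {ShipID, WCity, Carrier}: WCity → PDesc applies, adding PDesc; PDesc → ProdID applies, adding ProdID. So (ShipID, WCity, Carrier)⁺ = {PDesc, ShipID, WCity, ProdID, Carrier}.
This closure contains every attribute of Shipment1, so Shipment1 ∩ Shipment2 → Shipment1. The join is lossless.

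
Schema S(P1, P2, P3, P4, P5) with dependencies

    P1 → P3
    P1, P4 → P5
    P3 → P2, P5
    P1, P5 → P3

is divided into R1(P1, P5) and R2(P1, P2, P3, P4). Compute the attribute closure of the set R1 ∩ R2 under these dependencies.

P1, P2, P3, P5

R1 ∩ R2 = {P1}.
P1 → P3 applies, adding P3
P3 → P2, P5 applies, adding P2, P5
Closure: {P1, P2, P3, P5}.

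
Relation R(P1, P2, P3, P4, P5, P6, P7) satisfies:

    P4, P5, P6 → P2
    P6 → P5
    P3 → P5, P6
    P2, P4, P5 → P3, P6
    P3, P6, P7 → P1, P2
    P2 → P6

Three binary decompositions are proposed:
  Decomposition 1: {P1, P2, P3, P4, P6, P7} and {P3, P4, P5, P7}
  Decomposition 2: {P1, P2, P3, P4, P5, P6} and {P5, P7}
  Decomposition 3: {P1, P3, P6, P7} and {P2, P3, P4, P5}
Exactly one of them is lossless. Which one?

Decomposition 1

Decomposition 1: common = {P3, P4, P7}, closure = {P1, P2, P3, P4, P5, P6, P7} → lossless.
Decomposition 2: common = {P5}, closure = {P5} → lossy.
Decomposition 3: common = {P3}, closure = {P3, P5, P6} → lossy.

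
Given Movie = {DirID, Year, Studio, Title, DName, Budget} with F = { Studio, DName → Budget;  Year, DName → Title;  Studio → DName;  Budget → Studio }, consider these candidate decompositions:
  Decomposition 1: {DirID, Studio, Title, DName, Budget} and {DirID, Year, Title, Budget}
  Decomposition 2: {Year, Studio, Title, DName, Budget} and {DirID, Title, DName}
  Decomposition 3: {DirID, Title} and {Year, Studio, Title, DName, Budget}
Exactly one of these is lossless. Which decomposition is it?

Decomposition 1: common = {DirID, Title, Budget}, closure = {DirID, Studio, Title, DName, Budget} → lossless.
Decomposition 2: common = {Title, DName}, closure = {Title, DName} → lossy.
Decomposition 3: common = {Title}, closure = {Title} → lossy.

Decomposition 1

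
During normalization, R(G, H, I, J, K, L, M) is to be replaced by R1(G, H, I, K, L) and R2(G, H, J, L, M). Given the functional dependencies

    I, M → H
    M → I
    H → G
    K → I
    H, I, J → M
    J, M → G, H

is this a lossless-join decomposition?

No

Common attributes: R1 ∩ R2 = {G, H, L}.
No dependency enlarges {G, H, L}, so (G, H, L)⁺ = {G, H, L}.
The closure contains neither all of R1 = {G, H, I, K, L} nor all of R2 = {G, H, J, L, M}, so the common attributes are not a superkey of either fragment. The join is lossy.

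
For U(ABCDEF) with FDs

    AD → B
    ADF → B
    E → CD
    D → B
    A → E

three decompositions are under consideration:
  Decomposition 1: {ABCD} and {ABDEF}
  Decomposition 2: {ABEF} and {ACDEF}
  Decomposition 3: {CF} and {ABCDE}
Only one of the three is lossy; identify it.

Decomposition 1: common = {ABD}, closure = {ABCDE} → lossless.
Decomposition 2: common = {AEF}, closure = {ABCDEF} → lossless.
Decomposition 3: common = {C}, closure = {C} → lossy.

Decomposition 3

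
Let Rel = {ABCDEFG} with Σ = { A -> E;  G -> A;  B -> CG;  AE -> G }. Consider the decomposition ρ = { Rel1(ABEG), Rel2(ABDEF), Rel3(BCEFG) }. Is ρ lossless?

Yes

Chase test. Columns are ABCDEFG; row i has aⱼ where attribute j ∈ Reli, else bᵢⱼ.
Initial tableau (one row per fragment):
  row 1: a1 a2 b13 b14 a5 b16 a7
  row 2: a1 a2 b23 a4 a5 a6 b27
  row 3: b31 a2 a3 b34 a5 a6 a7
Rows 1 and 3 agree on G; apply G→A and equate their A entries.
Rows 1 and 2 agree on B; apply B→CG and equate their CG entries.
Rows 1 and 3 agree on B; apply B→CG and equate their CG entries.
Row 2 is now all distinguished symbols — the join is lossless.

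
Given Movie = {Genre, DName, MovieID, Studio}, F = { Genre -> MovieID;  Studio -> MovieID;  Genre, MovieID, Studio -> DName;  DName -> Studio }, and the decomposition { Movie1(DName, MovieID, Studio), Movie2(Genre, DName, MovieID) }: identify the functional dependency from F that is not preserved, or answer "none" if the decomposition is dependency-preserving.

Genre, MovieID, Studio -> DName

Check Genre, MovieID, Studio → DName: no single fragment contains all of {Genre, DName, MovieID, Studio}, and the restricted closure of {Genre, MovieID, Studio} across the fragments never reaches {DName}.
Genre → MovieID is preserved.
Studio → MovieID is preserved.
DName → Studio is preserved.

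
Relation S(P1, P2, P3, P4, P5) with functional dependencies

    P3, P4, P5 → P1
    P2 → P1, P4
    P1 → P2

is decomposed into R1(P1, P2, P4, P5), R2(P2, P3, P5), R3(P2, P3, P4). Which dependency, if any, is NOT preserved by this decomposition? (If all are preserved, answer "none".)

P3, P4, P5 → P1

Check P3, P4, P5 → P1: no single fragment contains all of {P1, P3, P4, P5}, and the restricted closure of {P3, P4, P5} across the fragments never reaches {P1}.
P2 → P1, P4 is preserved.
P1 → P2 is preserved.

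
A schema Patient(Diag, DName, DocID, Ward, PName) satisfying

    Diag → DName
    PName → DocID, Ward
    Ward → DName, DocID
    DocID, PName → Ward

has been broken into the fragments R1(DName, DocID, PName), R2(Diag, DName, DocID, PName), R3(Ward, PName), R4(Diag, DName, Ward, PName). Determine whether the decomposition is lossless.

Chase test. Columns are Diag, DName, DocID, Ward, PName; row i has aⱼ where attribute j ∈ Ri, else bᵢⱼ.
Initial tableau (one row per fragment):
  row 1: b11 a2 a3 b14 a5
  row 2: a1 a2 a3 b24 a5
  row 3: b31 b32 b33 a4 a5
  row 4: a1 a2 b43 a4 a5
Rows 1 and 2 agree on PName; apply PName→DocID, Ward and equate their DocID, Ward entries.
Rows 1 and 3 agree on PName; apply PName→DocID, Ward and equate their DocID, Ward entries.
Rows 1 and 4 agree on PName; apply PName→DocID, Ward and equate their DocID, Ward entries.
Rows 1 and 3 agree on Ward; apply Ward→DName, DocID and equate their DName, DocID entries.
Row 2 is now all distinguished symbols — the join is lossless.

Yes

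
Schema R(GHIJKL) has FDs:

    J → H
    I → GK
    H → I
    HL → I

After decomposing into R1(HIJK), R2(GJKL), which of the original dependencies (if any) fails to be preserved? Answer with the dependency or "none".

Check I → GK: no single fragment contains all of {GIK}, and the restricted closure of {I} across the fragments never reaches {GK}.
J → H is preserved.
H → I is preserved.
HL → I is preserved.

I → GK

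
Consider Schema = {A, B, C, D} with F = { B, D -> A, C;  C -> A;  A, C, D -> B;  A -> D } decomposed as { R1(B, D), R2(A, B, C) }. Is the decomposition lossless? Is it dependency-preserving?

Lossless test: (B)⁺ = {B}, which is a superkey of neither fragment — lossy.
Dependency preservation: the restricted closure of {B, D} across the fragments never reaches {A, C}, so B, D → A, C cannot be enforced without a join — not preserved.

lossy and not dependency-preserving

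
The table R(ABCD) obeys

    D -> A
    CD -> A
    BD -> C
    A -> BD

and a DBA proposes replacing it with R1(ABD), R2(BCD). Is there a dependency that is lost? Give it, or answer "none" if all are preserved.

D → A lies within R1.
CD → A: restricted closure across fragments reaches A.
BD → C lies within R2.
A → BD lies within R1.
Every dependency is enforceable on the fragments, so the decomposition is dependency-preserving.

none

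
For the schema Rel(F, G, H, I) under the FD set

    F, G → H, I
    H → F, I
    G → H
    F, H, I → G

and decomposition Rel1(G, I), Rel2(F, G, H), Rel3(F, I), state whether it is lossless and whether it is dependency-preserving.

lossless and dependency-preserving

Lossless test (chase): Rows 1 and 2 agree on G; apply G→H and equate their H entries. Rows 1 and 2 agree on H; apply H→F, I and equate their F, I entries. Row 1 is now all distinguished symbols — the join is lossless.
Dependency preservation: F, G → H, I; H → F, I; F, H, I → G are not contained in any single fragment, but the restricted closure of each left-hand side across the fragments still reaches the right-hand side; the remaining FDs each lie inside some fragment. All dependencies are preserved.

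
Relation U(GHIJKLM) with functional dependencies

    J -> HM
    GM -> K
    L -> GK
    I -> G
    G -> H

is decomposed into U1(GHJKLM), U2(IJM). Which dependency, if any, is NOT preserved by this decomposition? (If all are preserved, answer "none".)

I -> G

Check I → G: no single fragment contains all of {GI}, and the restricted closure of {I} across the fragments never reaches {G}.
J → HM is preserved.
GM → K is preserved.
L → GK is preserved.
G → H is preserved.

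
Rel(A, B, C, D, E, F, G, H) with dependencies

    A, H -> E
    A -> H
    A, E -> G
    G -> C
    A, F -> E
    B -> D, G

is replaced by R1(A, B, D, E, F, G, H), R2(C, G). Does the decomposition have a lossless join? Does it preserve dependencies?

Lossless test: (G)⁺ = {C, G}, which contains all of one fragment — lossless.
Dependency preservation: every FD's attributes lie within a single fragment, so each can be enforced locally — preserved.

lossless and dependency-preserving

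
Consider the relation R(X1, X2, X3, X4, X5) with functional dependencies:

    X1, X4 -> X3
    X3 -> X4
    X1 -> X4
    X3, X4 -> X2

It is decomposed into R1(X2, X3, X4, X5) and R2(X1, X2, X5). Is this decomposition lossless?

No

Common attributes: R1 ∩ R2 = {X2, X5}.
No dependency enlarges {X2, X5}, so (X2, X5)⁺ = {X2, X5}.
The closure contains neither all of R1 = {X2, X3, X4, X5} nor all of R2 = {X1, X2, X5}, so the common attributes are not a superkey of either fragment. The join is lossy.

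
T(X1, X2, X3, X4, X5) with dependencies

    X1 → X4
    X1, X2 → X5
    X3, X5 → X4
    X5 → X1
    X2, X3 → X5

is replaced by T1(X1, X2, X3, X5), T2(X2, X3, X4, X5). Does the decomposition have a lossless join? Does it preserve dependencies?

lossless but not dependency-preserving

Lossless test: (X2, X3, X5)⁺ = {X1, X2, X3, X4, X5}, which contains all of one fragment — lossless.
Dependency preservation: the restricted closure of {X1} across the fragments never reaches {X4}, so X1 → X4 cannot be enforced without a join — not preserved.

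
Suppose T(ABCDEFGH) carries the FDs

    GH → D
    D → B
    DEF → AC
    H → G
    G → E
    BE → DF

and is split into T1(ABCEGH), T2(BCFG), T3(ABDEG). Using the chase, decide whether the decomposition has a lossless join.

Yes

Chase test. Columns are ABCDEFGH; row i has aⱼ where attribute j ∈ Ti, else bᵢⱼ.
Initial tableau (one row per fragment):
  row 1: a1 a2 a3 b14 a5 b16 a7 a8
  row 2: b21 a2 a3 b24 b25 a6 a7 b28
  row 3: a1 a2 b33 a4 a5 b36 a7 b38
Rows 1 and 2 agree on G; apply G→E and equate their E entries.
Rows 1 and 2 agree on BE; apply BE→DF and equate their DF entries.
Rows 1 and 3 agree on BE; apply BE→DF and equate their DF entries.
Rows 1 and 2 agree on DEF; apply DEF→AC and equate their AC entries.
Rows 1 and 3 agree on DEF; apply DEF→AC and equate their AC entries.
Row 1 is now all distinguished symbols — the join is lossless.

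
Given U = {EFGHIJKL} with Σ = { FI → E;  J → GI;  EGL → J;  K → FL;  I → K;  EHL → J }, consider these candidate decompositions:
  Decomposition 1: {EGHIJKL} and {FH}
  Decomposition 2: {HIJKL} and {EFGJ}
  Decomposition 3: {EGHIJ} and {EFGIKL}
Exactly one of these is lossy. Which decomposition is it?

Decomposition 1

Decomposition 1: common = {H}, closure = {H} → lossy.
Decomposition 2: common = {J}, closure = {EFGIJKL} → lossless.
Decomposition 3: common = {EGI}, closure = {EFGIJKL} → lossless.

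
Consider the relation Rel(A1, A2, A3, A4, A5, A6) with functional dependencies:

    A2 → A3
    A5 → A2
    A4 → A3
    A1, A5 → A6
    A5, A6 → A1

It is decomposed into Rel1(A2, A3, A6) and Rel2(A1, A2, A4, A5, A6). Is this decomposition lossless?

Yes

Common attributes: Rel1 ∩ Rel2 = {A2, A6}.
Closure of {A2, A6}: A2 → A3 applies, adding A3. So (A2, A6)⁺ = {A2, A3, A6}.
This closure contains every attribute of Rel1, so Rel1 ∩ Rel2 → Rel1. The join is lossless.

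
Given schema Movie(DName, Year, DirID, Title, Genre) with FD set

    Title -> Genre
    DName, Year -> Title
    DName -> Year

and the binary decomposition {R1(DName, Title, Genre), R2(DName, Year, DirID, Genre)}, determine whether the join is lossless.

Common attributes: R1 ∩ R2 = {DName, Genre}.
Closure of {DName, Genre}: DName → Year applies, adding Year; DName, Year → Title applies, adding Title. So (DName, Genre)⁺ = {DName, Year, Title, Genre}.
This closure contains every attribute of R1, so R1 ∩ R2 → R1. The join is lossless.

Yes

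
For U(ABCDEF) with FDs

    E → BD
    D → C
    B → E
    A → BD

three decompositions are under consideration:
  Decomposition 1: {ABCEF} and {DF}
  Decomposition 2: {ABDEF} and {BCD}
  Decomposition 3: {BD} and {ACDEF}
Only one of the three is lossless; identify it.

Decomposition 2

Decomposition 1: common = {F}, closure = {F} → lossy.
Decomposition 2: common = {BD}, closure = {BCDE} → lossless.
Decomposition 3: common = {D}, closure = {CD} → lossy.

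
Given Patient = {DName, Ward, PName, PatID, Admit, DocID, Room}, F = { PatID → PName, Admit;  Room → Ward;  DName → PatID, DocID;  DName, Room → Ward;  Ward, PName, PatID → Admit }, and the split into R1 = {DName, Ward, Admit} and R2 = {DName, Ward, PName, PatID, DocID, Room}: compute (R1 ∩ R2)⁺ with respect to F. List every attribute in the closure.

R1 ∩ R2 = {DName, Ward}.
DName → PatID, DocID applies, adding PatID, DocID
PatID → PName, Admit applies, adding PName, Admit
Closure: {DName, Ward, PName, PatID, Admit, DocID}.

DName, Ward, PName, PatID, Admit, DocID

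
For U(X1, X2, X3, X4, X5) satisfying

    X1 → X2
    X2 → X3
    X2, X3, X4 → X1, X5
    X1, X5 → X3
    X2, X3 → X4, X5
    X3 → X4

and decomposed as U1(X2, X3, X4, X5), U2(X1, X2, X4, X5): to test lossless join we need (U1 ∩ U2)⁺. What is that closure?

U1 ∩ U2 = {X2, X4, X5}.
X2 → X3 applies, adding X3
X2, X3, X4 → X1, X5 applies, adding X1
Closure: {X1, X2, X3, X4, X5}.

X1, X2, X3, X4, X5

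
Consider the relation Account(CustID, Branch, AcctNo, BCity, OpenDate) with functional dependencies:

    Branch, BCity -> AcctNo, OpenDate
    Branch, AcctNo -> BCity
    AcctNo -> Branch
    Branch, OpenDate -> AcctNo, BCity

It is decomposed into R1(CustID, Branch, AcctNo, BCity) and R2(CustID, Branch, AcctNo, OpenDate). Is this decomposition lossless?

Common attributes: R1 ∩ R2 = {CustID, Branch, AcctNo}.
Closure of {CustID, Branch, AcctNo}: Branch, AcctNo → BCity applies, adding BCity; Branch, BCity → AcctNo, OpenDate applies, adding OpenDate. So (CustID, Branch, AcctNo)⁺ = {CustID, Branch, AcctNo, BCity, OpenDate}.
This closure contains every attribute of R1, so R1 ∩ R2 → R1. The join is lossless.

Yes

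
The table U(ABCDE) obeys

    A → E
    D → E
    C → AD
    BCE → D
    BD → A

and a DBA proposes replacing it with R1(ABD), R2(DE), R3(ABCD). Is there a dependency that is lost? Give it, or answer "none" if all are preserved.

A → E

Check A → E: no single fragment contains all of {AE}, and the restricted closure of {A} across the fragments never reaches {E}.
D → E is preserved.
C → AD is preserved.
BCE → D is preserved.
BD → A is preserved.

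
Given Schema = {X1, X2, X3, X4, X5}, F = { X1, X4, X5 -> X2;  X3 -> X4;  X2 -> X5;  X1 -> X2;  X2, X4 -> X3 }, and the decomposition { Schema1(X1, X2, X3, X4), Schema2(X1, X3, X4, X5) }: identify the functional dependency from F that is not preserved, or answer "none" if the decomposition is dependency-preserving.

Check X2 → X5: no single fragment contains all of {X2, X5}, and the restricted closure of {X2} across the fragments never reaches {X5}.
X1, X4, X5 → X2 is preserved.
X3 → X4 is preserved.
X1 → X2 is preserved.
X2, X4 → X3 is preserved.

X2 -> X5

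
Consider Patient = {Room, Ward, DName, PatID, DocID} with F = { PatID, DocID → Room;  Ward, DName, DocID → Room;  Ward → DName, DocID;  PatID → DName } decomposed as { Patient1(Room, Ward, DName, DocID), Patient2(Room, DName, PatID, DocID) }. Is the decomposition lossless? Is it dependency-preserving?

Lossless test: (Room, DName, DocID)⁺ = {Room, DName, DocID}, which is a superkey of neither fragment — lossy.
Dependency preservation: every FD's attributes lie within a single fragment, so each can be enforced locally — preserved.

lossy but dependency-preserving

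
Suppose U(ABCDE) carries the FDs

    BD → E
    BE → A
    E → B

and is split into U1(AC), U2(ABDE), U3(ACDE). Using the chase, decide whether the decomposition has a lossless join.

Yes

Chase test. Columns are ABCDE; row i has aⱼ where attribute j ∈ Ui, else bᵢⱼ.
Initial tableau (one row per fragment):
  row 1: a1 b12 a3 b14 b15
  row 2: a1 a2 b23 a4 a5
  row 3: a1 b32 a3 a4 a5
Rows 2 and 3 agree on E; apply E→B and equate their B entries.
Row 3 is now all distinguished symbols — the join is lossless.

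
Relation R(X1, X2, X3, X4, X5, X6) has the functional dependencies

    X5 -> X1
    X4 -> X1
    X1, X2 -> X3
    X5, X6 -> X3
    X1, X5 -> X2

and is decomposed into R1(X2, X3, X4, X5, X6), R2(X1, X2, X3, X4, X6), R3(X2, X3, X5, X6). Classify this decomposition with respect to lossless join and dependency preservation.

Lossless test (chase): Rows 1 and 3 agree on X5; apply X5→X1 and equate their X1 entries. Rows 1 and 2 agree on X4; apply X4→X1 and equate their X1 entries. Row 1 is now all distinguished symbols — the join is lossless.
Dependency preservation: the restricted closure of {X5} across the fragments never reaches {X1}, so X5 → X1 cannot be enforced without a join — not preserved.

lossless but not dependency-preserving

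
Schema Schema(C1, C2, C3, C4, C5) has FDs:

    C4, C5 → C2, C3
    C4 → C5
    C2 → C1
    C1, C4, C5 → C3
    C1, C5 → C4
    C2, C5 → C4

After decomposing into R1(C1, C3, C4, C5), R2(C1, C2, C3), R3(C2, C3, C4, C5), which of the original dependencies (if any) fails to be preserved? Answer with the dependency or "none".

C4, C5 → C2, C3 lies within R3.
C4 → C5 lies within R1.
C2 → C1 lies within R2.
C1, C4, C5 → C3 lies within R1.
C1, C5 → C4 lies within R1.
C2, C5 → C4 lies within R3.
Every dependency is enforceable on the fragments, so the decomposition is dependency-preserving.

none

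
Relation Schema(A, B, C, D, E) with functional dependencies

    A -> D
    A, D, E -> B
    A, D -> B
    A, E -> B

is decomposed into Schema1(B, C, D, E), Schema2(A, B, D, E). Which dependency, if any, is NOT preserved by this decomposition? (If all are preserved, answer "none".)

none

A → D lies within Schema2.
A, D, E → B lies within Schema2.
A, D → B lies within Schema2.
A, E → B lies within Schema2.
Every dependency is enforceable on the fragments, so the decomposition is dependency-preserving.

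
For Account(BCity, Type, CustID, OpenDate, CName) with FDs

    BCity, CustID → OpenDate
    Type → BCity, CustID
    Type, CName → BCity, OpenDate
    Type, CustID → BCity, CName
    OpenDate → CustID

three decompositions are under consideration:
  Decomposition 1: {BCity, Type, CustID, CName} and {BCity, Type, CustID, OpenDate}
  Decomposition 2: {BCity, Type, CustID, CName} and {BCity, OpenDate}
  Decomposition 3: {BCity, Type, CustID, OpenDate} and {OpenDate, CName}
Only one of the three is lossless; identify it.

Decomposition 1

Decomposition 1: common = {BCity, Type, CustID}, closure = {BCity, Type, CustID, OpenDate, CName} → lossless.
Decomposition 2: common = {BCity}, closure = {BCity} → lossy.
Decomposition 3: common = {OpenDate}, closure = {CustID, OpenDate} → lossy.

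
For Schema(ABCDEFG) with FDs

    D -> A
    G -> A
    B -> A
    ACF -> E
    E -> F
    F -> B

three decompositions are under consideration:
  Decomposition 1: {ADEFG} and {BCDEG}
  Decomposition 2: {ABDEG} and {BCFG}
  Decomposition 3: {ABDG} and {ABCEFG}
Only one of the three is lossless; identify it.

Decomposition 1

Decomposition 1: common = {DEG}, closure = {ABDEFG} → lossless.
Decomposition 2: common = {BG}, closure = {ABG} → lossy.
Decomposition 3: common = {ABG}, closure = {ABG} → lossy.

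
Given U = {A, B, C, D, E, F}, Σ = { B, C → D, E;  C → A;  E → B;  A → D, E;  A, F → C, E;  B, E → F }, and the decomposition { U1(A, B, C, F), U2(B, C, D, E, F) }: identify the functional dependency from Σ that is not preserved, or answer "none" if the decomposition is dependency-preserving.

none

B, C → D, E lies within U2.
C → A lies within U1.
E → B lies within U2.
A → D, E: restricted closure across fragments reaches D, E.
A, F → C, E: restricted closure across fragments reaches C, E.
B, E → F lies within U2.
Every dependency is enforceable on the fragments, so the decomposition is dependency-preserving.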